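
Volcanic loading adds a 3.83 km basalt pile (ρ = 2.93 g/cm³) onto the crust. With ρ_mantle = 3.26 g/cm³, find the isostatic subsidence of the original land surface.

Subaerial loading: s = t ρ_load / ρ_m.
s = 3.83 km × 2.93/3.26 = 3.44 km.

3.44 km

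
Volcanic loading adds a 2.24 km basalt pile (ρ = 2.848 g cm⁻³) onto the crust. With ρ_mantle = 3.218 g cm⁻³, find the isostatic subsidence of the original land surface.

1.98 km

Subaerial loading: s = t ρ_load / ρ_m.
s = 2.24 km × 2.848/3.218 = 1.98 km.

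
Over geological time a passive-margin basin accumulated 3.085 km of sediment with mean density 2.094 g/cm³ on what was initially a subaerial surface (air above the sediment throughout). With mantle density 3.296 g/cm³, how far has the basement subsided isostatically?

1.96 km

Subaerial load: s = t ρ_sed / ρ_m = 3.085 km × 2.094/3.296 = 1.96 km.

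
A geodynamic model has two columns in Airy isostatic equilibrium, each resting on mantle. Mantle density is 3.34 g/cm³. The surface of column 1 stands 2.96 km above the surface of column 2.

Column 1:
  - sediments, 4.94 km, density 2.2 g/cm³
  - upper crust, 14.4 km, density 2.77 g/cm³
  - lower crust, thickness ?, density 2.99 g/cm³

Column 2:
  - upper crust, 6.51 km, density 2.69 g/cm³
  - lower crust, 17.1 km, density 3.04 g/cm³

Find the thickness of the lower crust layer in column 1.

Take the compensation level at the base of the deeper column (depth z_c below the surface of column 1) and equate Σ ρ_i t_i down to z_c; mantle fills any gap and the z_c terms cancel.
Column 1: 4.94×2.2 + 14.4×2.77 + x×2.99 + (z_c − 19.34 − x)×3.34
Column 2: 2.96×0 + 6.51×2.69 + 17.1×3.04 + (z_c − 2.96 − 23.61)×3.34
The z_c×3.34 term appears on both sides and cancels. Collect the known terms of each column as K = Σ(ρt)_known − 3.34 × (depth of known layers): K_1 = 50.756 − 3.34×19.34 = −13.8396; K_2 = 69.4959 − 3.34×(2.96 + 23.61) = −19.2479.
Balance: K_1 − x×(3.34 − 2.99) = K_2, so x = (K_1 − K_2)/(3.34 − 2.99) = 5.4083/0.35 = 15.5 km.

15.5 km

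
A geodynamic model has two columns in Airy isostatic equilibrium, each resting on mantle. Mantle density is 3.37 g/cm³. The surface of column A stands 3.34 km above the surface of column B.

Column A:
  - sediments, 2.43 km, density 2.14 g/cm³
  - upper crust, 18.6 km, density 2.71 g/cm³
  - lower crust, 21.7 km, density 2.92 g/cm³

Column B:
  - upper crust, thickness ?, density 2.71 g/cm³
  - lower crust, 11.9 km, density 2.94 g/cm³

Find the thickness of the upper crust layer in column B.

13.1 km

Take the compensation level at the base of the deeper column (depth z_c below the surface of column A) and equate Σ ρ_i t_i down to z_c; mantle fills any gap and the z_c terms cancel.
Column A: 2.43×2.14 + 18.6×2.71 + 21.7×2.92 + (z_c − 42.73)×3.37
Column B: 3.34×0 + x×2.71 + 11.9×2.94 + (z_c − 3.34 − 11.9 − x)×3.37
The z_c×3.37 term appears on both sides and cancels. Collect the known terms of each column as K = Σ(ρt)_known − 3.37 × (depth of known layers): K_A = 118.9702 − 3.37×42.73 = −25.0299; K_B = 34.986 − 3.37×(3.34 + 11.9) = −16.3728.
Balance: K_A = K_B − x×(3.37 − 2.71), so x = (K_B − K_A)/(3.37 − 2.71) = 8.6571/0.66 = 13.1 km.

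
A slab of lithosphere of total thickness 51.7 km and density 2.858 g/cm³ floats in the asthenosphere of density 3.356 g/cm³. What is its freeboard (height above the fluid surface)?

7.67 km

Floating equilibrium: submerged depth d = t ρ_obj/ρ_fluid = 51.7 km × 2.858/3.356 = 44.03 km.
Freeboard = t − d = 51.7 km − 44.03 km = 7.67 km.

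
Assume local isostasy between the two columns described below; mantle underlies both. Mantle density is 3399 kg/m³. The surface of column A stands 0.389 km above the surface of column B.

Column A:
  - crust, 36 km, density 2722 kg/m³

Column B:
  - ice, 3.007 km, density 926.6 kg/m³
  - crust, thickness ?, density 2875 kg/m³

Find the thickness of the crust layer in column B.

29.8 km

Take the compensation level at the base of the deeper column (depth z_c below the surface of column A) and equate Σ ρ_i t_i down to z_c; mantle fills any gap and the z_c terms cancel.
Column A: 36×2722 + (z_c − 36)×3399
Column B: 0.389×0 + 3.007×926.6 + x×2875 + (z_c − 0.389 − 3.007 − x)×3399
The z_c×3399 term appears on both sides and cancels. Collect the known terms of each column as K = Σ(ρt)_known − 3399 × (depth of known layers): K_A = 97992 − 3399×36 = −24372; K_B = 2786.2862 − 3399×(0.389 + 3.007) = −8756.7178.
Balance: K_A = K_B − x×(3399 − 2875), so x = (K_B − K_A)/(3399 − 2875) = 15615.3/524 = 29.8 km.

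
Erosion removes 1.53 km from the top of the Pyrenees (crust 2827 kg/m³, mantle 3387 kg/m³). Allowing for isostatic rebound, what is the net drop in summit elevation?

0.253 km

Rebound u = e ρ_c/ρ_m = 1.53 km × 2827/3387 = 1.277 km.
Net surface drop = e − u = 1.53 km − 1.277 km = e (ρ_m − ρ_c)/ρ_m = 0.253 km.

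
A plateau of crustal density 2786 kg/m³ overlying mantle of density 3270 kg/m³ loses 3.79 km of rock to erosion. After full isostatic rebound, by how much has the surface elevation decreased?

0.561 km

Rebound u = e ρ_c/ρ_m = 3.79 km × 2786/3270 = 3.229 km.
Net surface drop = e − u = 3.79 km − 3.229 km = e (ρ_m − ρ_c)/ρ_m = 0.561 km.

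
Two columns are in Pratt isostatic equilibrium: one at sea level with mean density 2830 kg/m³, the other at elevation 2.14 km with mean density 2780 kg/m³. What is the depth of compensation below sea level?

ρ_ref D = ρ (D + h) → D (ρ_ref − ρ) = ρ h.
D = ρ h/(ρ_ref − ρ) = 2780 × 2.14 km/(2830 − 2780) = 119 km.

119 km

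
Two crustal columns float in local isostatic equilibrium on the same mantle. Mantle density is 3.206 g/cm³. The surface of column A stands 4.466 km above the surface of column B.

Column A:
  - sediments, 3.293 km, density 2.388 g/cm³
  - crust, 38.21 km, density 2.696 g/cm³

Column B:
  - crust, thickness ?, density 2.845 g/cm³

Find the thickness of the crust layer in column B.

21.8 km

Take the compensation level at the base of the deeper column (depth z_c below the surface of column A) and equate Σ ρ_i t_i down to z_c; mantle fills any gap and the z_c terms cancel.
Column A: 3.293×2.388 + 38.21×2.696 + (z_c − 41.503)×3.206
Column B: 4.466×0 + x×2.845 + (z_c − 4.466 − 0 − x)×3.206
The z_c×3.206 term appears on both sides and cancels. Collect the known terms of each column as K = Σ(ρt)_known − 3.206 × (depth of known layers): K_A = 110.877844 − 3.206×41.503 = −22.180774; K_B = 0 − 3.206×(4.466 + 0) = −14.317996.
Balance: K_A = K_B − x×(3.206 − 2.845), so x = (K_B − K_A)/(3.206 − 2.845) = 7.86278/0.361 = 21.8 km.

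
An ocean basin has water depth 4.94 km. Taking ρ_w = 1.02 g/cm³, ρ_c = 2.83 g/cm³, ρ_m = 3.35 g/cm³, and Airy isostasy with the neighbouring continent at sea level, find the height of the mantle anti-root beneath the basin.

17.2 km

Balancing pressure at the compensation depth: replacing crust with seawater at the top is compensated by replacing crust with mantle at the base: d (ρ_c − ρ_w) = a (ρ_m − ρ_c).
a = d (ρ_c − ρ_w)/(ρ_m − ρ_c) = 4.94 km × 1.81/0.52 = 17.2 km.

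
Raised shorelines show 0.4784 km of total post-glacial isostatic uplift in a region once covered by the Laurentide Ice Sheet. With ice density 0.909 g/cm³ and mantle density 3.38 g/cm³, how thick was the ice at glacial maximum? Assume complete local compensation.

1.78 km

u = t ρ_ice/ρ_m → t = u ρ_m/ρ_ice = 0.4784 km × 3.38/0.909 = 1.78 km.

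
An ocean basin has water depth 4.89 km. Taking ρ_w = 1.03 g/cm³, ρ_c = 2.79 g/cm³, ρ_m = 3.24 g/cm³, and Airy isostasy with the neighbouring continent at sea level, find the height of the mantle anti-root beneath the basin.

Balancing pressure at the compensation depth: replacing crust with seawater at the top is compensated by replacing crust with mantle at the base: d (ρ_c − ρ_w) = a (ρ_m − ρ_c).
a = d (ρ_c − ρ_w)/(ρ_m − ρ_c) = 4.89 km × 1.76/0.45 = 19.1 km.

19.1 km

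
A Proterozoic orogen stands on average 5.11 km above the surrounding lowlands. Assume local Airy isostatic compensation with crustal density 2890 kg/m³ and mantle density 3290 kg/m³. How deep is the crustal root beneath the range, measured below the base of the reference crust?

36.9 km

Equating mass per unit area of the two columns: the weight of the topography is balanced by the buoyancy of the root, ρ_c h = (ρ_m − ρ_c) r.
r = h · ρ_c / (ρ_m − ρ_c) = 5.11 km × 2890 / (3290 − 2890) = 36.9 km.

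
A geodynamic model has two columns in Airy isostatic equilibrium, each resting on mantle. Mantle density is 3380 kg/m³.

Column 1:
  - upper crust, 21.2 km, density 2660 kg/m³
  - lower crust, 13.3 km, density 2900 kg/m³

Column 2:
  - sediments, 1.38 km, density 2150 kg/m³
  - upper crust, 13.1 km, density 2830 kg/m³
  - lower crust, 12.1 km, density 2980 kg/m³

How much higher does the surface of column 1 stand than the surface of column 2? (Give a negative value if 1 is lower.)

2.34 km

For any compensation level in the mantle, the mantle terms cancel and isostasy reduces to e = (Σt_1 − Σt_2) − (Σ(ρt)_1 − Σ(ρt)_2) / ρ_m.
Σt_1 = 34.5 km; Σt_2 = 26.58 km; Σ(ρt)_1 = 94962; Σ(ρt)_2 = 76098 (in km·kg/m³).
e = (34.5 − 26.58) − (94962 − 76098) / 3380 = 2.34 km.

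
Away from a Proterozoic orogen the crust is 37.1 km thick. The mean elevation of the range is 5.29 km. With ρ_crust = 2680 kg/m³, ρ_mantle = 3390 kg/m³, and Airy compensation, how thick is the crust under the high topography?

62.4 km

Root depth r = h ρ_c / (ρ_m − ρ_c) = 5.29 km × 2680 / 710 = 19.97 km.
Total thickness = T + h + r = 37.1 km + 5.29 km + 19.97 km = 62.4 km.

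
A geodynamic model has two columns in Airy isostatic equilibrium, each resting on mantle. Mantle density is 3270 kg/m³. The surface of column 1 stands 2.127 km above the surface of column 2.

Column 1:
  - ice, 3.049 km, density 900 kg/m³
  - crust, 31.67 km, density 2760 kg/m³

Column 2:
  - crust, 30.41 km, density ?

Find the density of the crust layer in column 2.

Take the compensation level at the base of the deeper column (depth z_c below the surface of column 1) and equate Σ ρ_i t_i down to z_c; mantle fills any gap and the z_c terms cancel.
Column 1: 3.049×900 + 31.67×2760 + (z_c − 34.719)×3270
Column 2: 2.127×0 + 30.41×ρ + (z_c − 2.127 − 30.41)×3270
The z_c×3270 term appears on both sides and cancels. Collect the known terms of each column as K = Σ(ρt)_known − 3270 × (depth of known layers): K_1 = 90153.3 − 3270×34.719 = −23377.83; K_2 = 0 − 3270×(2.127 + 30.41) = −106395.99.
Balance: K_1 = K_2 + 30.41×ρ, so ρ = (K_1 − K_2)/30.41 = 83018.2/30.41 = 2730 kg/m³.

2730 kg/m³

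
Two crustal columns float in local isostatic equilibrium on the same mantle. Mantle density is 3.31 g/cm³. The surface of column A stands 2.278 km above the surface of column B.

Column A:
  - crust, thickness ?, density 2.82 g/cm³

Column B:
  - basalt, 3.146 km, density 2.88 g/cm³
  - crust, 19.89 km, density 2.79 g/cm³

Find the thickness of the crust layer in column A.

39.3 km

Take the compensation level at the base of the deeper column (depth z_c below the surface of column A) and equate Σ ρ_i t_i down to z_c; mantle fills any gap and the z_c terms cancel.
Column A: x×2.82 + (z_c − 0 − x)×3.31
Column B: 2.278×0 + 3.146×2.88 + 19.89×2.79 + (z_c − 2.278 − 23.036)×3.31
The z_c×3.31 term appears on both sides and cancels. Collect the known terms of each column as K = Σ(ρt)_known − 3.31 × (depth of known layers): K_A = 0 − 3.31×0 = 0; K_B = 64.55358 − 3.31×(2.278 + 23.036) = −19.23576.
Balance: K_A − x×(3.31 − 2.82) = K_B, so x = (K_A − K_B)/(3.31 − 2.82) = 19.2358/0.49 = 39.3 km.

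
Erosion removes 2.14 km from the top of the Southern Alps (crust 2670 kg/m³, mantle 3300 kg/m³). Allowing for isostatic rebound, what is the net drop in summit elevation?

Rebound u = e ρ_c/ρ_m = 2.14 km × 2670/3300 = 1.731 km.
Net surface drop = e − u = 2.14 km − 1.731 km = e (ρ_m − ρ_c)/ρ_m = 0.409 km.

0.409 km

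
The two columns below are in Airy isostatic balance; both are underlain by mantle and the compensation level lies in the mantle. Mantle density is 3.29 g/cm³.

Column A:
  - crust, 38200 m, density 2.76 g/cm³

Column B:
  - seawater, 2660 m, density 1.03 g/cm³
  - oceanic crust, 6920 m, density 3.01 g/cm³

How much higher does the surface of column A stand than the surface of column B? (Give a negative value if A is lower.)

3740 m

For any compensation level in the mantle, the mantle terms cancel and isostasy reduces to e = (Σt_A − Σt_B) − (Σ(ρt)_A − Σ(ρt)_B) / ρ_m.
Σt_A = 38200 m; Σt_B = 9580 m; Σ(ρt)_A = 105432; Σ(ρt)_B = 23569 (in m·g/cm³).
e = (38200 − 9580) − (105432 − 23569) / 3.29 = 3740 m.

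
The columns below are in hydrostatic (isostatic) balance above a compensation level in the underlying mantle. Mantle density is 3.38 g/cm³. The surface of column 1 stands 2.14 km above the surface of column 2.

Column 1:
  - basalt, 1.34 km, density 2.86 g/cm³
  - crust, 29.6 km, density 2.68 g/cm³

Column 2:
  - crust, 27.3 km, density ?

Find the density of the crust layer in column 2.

2.86 g/cm³

Take the compensation level at the base of the deeper column (depth z_c below the surface of column 1) and equate Σ ρ_i t_i down to z_c; mantle fills any gap and the z_c terms cancel.
Column 1: 1.34×2.86 + 29.6×2.68 + (z_c − 30.94)×3.38
Column 2: 2.14×0 + 27.3×ρ + (z_c − 2.14 − 27.3)×3.38
The z_c×3.38 term appears on both sides and cancels. Collect the known terms of each column as K = Σ(ρt)_known − 3.38 × (depth of known layers): K_1 = 83.1604 − 3.38×30.94 = −21.4168; K_2 = 0 − 3.38×(2.14 + 27.3) = −99.5072.
Balance: K_1 = K_2 + 27.3×ρ, so ρ = (K_1 − K_2)/27.3 = 78.0904/27.3 = 2.86 g/cm³.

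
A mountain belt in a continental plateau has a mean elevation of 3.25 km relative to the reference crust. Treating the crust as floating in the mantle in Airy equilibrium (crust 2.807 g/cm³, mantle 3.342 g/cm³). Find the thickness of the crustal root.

17.1 km

Equating mass per unit area of the two columns: the weight of the topography is balanced by the buoyancy of the root, ρ_c h = (ρ_m − ρ_c) r.
r = h · ρ_c / (ρ_m − ρ_c) = 3.25 km × 2.807 / (3.342 − 2.807) = 17.1 km.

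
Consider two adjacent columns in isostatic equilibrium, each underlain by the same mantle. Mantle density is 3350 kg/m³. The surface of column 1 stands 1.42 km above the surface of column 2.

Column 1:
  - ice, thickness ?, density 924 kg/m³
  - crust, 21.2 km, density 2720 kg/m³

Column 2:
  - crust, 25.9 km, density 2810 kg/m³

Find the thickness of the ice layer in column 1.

Take the compensation level at the base of the deeper column (depth z_c below the surface of column 1) and equate Σ ρ_i t_i down to z_c; mantle fills any gap and the z_c terms cancel.
Column 1: x×924 + 21.2×2720 + (z_c − 21.2 − x)×3350
Column 2: 1.42×0 + 25.9×2810 + (z_c − 1.42 − 25.9)×3350
The z_c×3350 term appears on both sides and cancels. Collect the known terms of each column as K = Σ(ρt)_known − 3350 × (depth of known layers): K_1 = 57664 − 3350×21.2 = −13356; K_2 = 72779 − 3350×(1.42 + 25.9) = −18743.
Balance: K_1 − x×(3350 − 924) = K_2, so x = (K_1 − K_2)/(3350 − 924) = 5387/2426 = 2.22 km.

2.22 km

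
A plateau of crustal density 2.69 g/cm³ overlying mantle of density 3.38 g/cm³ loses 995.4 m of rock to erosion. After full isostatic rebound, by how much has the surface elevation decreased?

Rebound u = e ρ_c/ρ_m = 995.4 m × 2.69/3.38 = 792.2 m.
Net surface drop = e − u = 995.4 m − 792.2 m = e (ρ_m − ρ_c)/ρ_m = 203 m.

203 m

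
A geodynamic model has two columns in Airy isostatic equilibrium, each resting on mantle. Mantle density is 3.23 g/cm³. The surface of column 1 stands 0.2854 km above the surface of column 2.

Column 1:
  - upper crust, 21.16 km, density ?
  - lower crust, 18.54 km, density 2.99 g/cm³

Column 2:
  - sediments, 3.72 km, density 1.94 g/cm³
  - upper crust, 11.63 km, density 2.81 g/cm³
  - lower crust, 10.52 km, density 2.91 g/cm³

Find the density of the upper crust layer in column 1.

Take the compensation level at the base of the deeper column (depth z_c below the surface of column 1) and equate Σ ρ_i t_i down to z_c; mantle fills any gap and the z_c terms cancel.
Column 1: 21.16×ρ + 18.54×2.99 + (z_c − 39.7)×3.23
Column 2: 0.2854×0 + 3.72×1.94 + 11.63×2.81 + 10.52×2.91 + (z_c − 0.2854 − 25.87)×3.23
The z_c×3.23 term appears on both sides and cancels. Collect the known terms of each column as K = Σ(ρt)_known − 3.23 × (depth of known layers): K_1 = 55.4346 − 3.23×39.7 = −72.7964; K_2 = 70.5103 − 3.23×(0.2854 + 25.87) = −13.971642.
Balance: K_1 + 21.16×ρ = K_2, so ρ = (K_2 − K_1)/21.16 = 58.8248/21.16 = 2.78 g/cm³.

2.78 g/cm³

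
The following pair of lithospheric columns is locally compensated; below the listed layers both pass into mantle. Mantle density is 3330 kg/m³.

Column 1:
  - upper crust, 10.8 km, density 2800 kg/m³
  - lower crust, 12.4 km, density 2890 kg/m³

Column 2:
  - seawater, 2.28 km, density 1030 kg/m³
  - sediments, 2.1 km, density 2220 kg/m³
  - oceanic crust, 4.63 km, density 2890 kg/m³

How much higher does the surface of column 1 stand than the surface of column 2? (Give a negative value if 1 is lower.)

For any compensation level in the mantle, the mantle terms cancel and isostasy reduces to e = (Σt_1 − Σt_2) − (Σ(ρt)_1 − Σ(ρt)_2) / ρ_m.
Σt_1 = 23.2 km; Σt_2 = 9.01 km; Σ(ρt)_1 = 66076; Σ(ρt)_2 = 20391.1 (in km·kg/m³).
e = (23.2 − 9.01) − (66076 − 20391.1) / 3330 = 0.471 km.

0.471 km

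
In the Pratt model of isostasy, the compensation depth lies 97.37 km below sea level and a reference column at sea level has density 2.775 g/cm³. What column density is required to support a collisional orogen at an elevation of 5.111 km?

2.64 g/cm³

Pratt balance: ρ_ref D = ρ (D + h).
ρ = ρ_ref D/(D + h) = 2.775 × 97.37 km/(97.37 km + 5.111 km) = 2.64 g/cm³.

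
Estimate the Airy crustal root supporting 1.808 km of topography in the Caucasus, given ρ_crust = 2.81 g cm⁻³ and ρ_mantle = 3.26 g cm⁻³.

In Airy isostatic equilibrium: the weight of the topography is balanced by the buoyancy of the root, ρ_c h = (ρ_m − ρ_c) r.
r = h · ρ_c / (ρ_m − ρ_c) = 1.808 km × 2.81 / (3.26 − 2.81) = 11.3 km.

11.3 km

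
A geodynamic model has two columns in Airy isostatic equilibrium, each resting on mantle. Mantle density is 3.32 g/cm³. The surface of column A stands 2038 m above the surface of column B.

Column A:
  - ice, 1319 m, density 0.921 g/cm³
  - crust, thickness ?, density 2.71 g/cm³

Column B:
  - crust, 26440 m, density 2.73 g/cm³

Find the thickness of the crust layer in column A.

Take the compensation level at the base of the deeper column (depth z_c below the surface of column A) and equate Σ ρ_i t_i down to z_c; mantle fills any gap and the z_c terms cancel.
Column A: 1319×0.921 + x×2.71 + (z_c − 1319 − x)×3.32
Column B: 2038×0 + 26440×2.73 + (z_c − 2038 − 26440)×3.32
The z_c×3.32 term appears on both sides and cancels. Collect the known terms of each column as K = Σ(ρt)_known − 3.32 × (depth of known layers): K_A = 1214.799 − 3.32×1319 = −3164.281; K_B = 72181.2 − 3.32×(2038 + 26440) = −22365.76.
Balance: K_A − x×(3.32 − 2.71) = K_B, so x = (K_A − K_B)/(3.32 − 2.71) = 19201.5/0.61 = 31500 m.

31500 m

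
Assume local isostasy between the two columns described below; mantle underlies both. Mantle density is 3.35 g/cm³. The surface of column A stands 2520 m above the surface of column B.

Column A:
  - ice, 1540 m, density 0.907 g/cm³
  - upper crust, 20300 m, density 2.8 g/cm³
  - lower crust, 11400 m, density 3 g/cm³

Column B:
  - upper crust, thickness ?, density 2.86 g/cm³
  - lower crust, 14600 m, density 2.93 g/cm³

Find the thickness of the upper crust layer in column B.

8860 m

Take the compensation level at the base of the deeper column (depth z_c below the surface of column A) and equate Σ ρ_i t_i down to z_c; mantle fills any gap and the z_c terms cancel.
Column A: 1540×0.907 + 20300×2.8 + 11400×3 + (z_c − 33240)×3.35
Column B: 2520×0 + x×2.86 + 14600×2.93 + (z_c − 2520 − 14600 − x)×3.35
The z_c×3.35 term appears on both sides and cancels. Collect the known terms of each column as K = Σ(ρt)_known − 3.35 × (depth of known layers): K_A = 92436.78 − 3.35×33240 = −18917.22; K_B = 42778 − 3.35×(2520 + 14600) = −14574.
Balance: K_A = K_B − x×(3.35 − 2.86), so x = (K_B − K_A)/(3.35 − 2.86) = 4343.22/0.49 = 8860 m.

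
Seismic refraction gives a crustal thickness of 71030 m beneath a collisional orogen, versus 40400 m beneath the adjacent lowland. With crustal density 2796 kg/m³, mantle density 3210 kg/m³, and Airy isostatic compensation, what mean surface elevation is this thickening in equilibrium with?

3950 m

Excess crust Δ = 71030 m − 40400 m = 30630 m, split between elevation h and root r with h + r = Δ.
Airy balance ρ_c h = (ρ_m − ρ_c) r gives r = h ρ_c/(ρ_m − ρ_c), so h (1 + ρ_c/(ρ_m − ρ_c)) = Δ, i.e. h = Δ (ρ_m − ρ_c)/ρ_m.
h = 30630 m × 414/3210 = 3950 m.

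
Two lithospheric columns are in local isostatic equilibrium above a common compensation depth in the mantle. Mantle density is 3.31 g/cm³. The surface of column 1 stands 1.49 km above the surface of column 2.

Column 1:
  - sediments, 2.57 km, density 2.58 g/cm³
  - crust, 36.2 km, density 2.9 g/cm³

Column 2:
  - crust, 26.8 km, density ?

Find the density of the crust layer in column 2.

Take the compensation level at the base of the deeper column (depth z_c below the surface of column 1) and equate Σ ρ_i t_i down to z_c; mantle fills any gap and the z_c terms cancel.
Column 1: 2.57×2.58 + 36.2×2.9 + (z_c − 38.77)×3.31
Column 2: 1.49×0 + 26.8×ρ + (z_c − 1.49 − 26.8)×3.31
The z_c×3.31 term appears on both sides and cancels. Collect the known terms of each column as K = Σ(ρt)_known − 3.31 × (depth of known layers): K_1 = 111.6106 − 3.31×38.77 = −16.7181; K_2 = 0 − 3.31×(1.49 + 26.8) = −93.6399.
Balance: K_1 = K_2 + 26.8×ρ, so ρ = (K_1 − K_2)/26.8 = 76.9218/26.8 = 2.87 g/cm³.

2.87 g/cm³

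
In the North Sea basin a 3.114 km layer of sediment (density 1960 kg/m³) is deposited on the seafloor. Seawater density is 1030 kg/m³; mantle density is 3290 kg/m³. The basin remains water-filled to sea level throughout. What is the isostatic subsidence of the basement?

Submarine loading: the sediment displaces seawater, and the subsidence is in turn flooded, so s (ρ_m − ρ_w) = t (ρ_sed − ρ_w).
s = 3.114 km × (1960 − 1030) / (3290 − 1030) = 1.28 km.

1.28 km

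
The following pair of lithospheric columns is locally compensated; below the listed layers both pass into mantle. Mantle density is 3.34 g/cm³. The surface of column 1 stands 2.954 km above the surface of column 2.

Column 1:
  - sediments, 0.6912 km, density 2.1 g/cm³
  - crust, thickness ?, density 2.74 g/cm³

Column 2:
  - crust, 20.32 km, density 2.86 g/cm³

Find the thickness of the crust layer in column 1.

Take the compensation level at the base of the deeper column (depth z_c below the surface of column 1) and equate Σ ρ_i t_i down to z_c; mantle fills any gap and the z_c terms cancel.
Column 1: 0.6912×2.1 + x×2.74 + (z_c − 0.6912 − x)×3.34
Column 2: 2.954×0 + 20.32×2.86 + (z_c − 2.954 − 20.32)×3.34
The z_c×3.34 term appears on both sides and cancels. Collect the known terms of each column as K = Σ(ρt)_known − 3.34 × (depth of known layers): K_1 = 1.45152 − 3.34×0.6912 = −0.857088; K_2 = 58.1152 − 3.34×(2.954 + 20.32) = −19.61996.
Balance: K_1 − x×(3.34 − 2.74) = K_2, so x = (K_1 − K_2)/(3.34 − 2.74) = 18.7629/0.6 = 31.3 km.

31.3 km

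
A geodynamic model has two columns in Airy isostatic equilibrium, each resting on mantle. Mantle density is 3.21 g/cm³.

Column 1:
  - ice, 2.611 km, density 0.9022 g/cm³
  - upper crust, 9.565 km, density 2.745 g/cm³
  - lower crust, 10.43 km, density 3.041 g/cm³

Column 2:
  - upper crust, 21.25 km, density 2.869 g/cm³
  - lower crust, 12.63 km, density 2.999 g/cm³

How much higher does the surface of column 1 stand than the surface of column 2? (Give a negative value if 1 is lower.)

0.724 km

For any compensation level in the mantle, the mantle terms cancel and isostasy reduces to e = (Σt_1 − Σt_2) − (Σ(ρt)_1 − Σ(ρt)_2) / ρ_m.
Σt_1 = 22.606 km; Σt_2 = 33.88 km; Σ(ρt)_1 = 60.3291992; Σ(ρt)_2 = 98.84362 (in km·g/cm³).
e = (22.606 − 33.88) − (60.3291992 − 98.84362) / 3.21 = 0.724 km.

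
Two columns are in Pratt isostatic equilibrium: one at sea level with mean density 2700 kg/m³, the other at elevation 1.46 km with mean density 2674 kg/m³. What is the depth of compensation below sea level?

150 km

ρ_ref D = ρ (D + h) → D (ρ_ref − ρ) = ρ h.
D = ρ h/(ρ_ref − ρ) = 2674 × 1.46 km/(2700 − 2674) = 150 km.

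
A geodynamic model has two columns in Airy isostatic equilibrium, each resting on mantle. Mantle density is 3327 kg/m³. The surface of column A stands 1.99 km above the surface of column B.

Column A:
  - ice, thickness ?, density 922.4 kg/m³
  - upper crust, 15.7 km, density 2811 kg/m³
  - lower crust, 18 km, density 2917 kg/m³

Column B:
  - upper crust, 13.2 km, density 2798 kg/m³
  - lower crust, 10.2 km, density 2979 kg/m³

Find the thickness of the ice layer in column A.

Take the compensation level at the base of the deeper column (depth z_c below the surface of column A) and equate Σ ρ_i t_i down to z_c; mantle fills any gap and the z_c terms cancel.
Column A: x×922.4 + 15.7×2811 + 18×2917 + (z_c − 33.7 − x)×3327
Column B: 1.99×0 + 13.2×2798 + 10.2×2979 + (z_c − 1.99 − 23.4)×3327
The z_c×3327 term appears on both sides and cancels. Collect the known terms of each column as K = Σ(ρt)_known − 3327 × (depth of known layers): K_A = 96638.7 − 3327×33.7 = −15481.2; K_B = 67319.4 − 3327×(1.99 + 23.4) = −17153.13.
Balance: K_A − x×(3327 − 922.4) = K_B, so x = (K_A − K_B)/(3327 − 922.4) = 1671.93/2404.6 = 0.695 km.

0.695 km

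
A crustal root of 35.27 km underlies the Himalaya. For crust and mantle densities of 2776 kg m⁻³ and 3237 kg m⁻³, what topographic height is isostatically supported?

5.86 km

Isostatic balance requires: ρ_c h = (ρ_m − ρ_c) r.
h = r (ρ_m − ρ_c) / ρ_c = 35.27 km × (3237 − 2776) / 2776 = 5.86 km.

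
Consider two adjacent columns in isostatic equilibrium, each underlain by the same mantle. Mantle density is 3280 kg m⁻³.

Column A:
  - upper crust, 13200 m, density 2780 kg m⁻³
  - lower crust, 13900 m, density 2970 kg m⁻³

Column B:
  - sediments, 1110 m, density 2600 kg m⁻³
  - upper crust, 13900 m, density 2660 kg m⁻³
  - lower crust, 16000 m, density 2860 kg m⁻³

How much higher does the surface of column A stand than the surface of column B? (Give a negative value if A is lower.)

For any compensation level in the mantle, the mantle terms cancel and isostasy reduces to e = (Σt_A − Σt_B) − (Σ(ρt)_A − Σ(ρt)_B) / ρ_m.
Σt_A = 27100 m; Σt_B = 31010 m; Σ(ρt)_A = 77979000; Σ(ρt)_B = 85620000 (in m·kg m⁻³).
e = (27100 − 31010) − (77979000 − 85620000) / 3280 = −1580 m.

−1580 m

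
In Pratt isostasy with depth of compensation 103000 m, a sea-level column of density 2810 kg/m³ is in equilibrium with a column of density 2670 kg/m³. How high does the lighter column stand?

5400 m

ρ_ref D = ρ (D + h) → h = D (ρ_ref − ρ)/ρ.
h = 103000 m × (2810 − 2670)/2670 = 5400 m.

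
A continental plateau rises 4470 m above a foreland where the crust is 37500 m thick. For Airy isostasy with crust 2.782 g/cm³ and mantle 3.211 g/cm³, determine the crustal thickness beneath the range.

71000 m

Root depth r = h ρ_c / (ρ_m − ρ_c) = 4470 m × 2.782 / 0.429 = 28990 m.
Total thickness = T + h + r = 37500 m + 4470 m + 28990 m = 71000 m.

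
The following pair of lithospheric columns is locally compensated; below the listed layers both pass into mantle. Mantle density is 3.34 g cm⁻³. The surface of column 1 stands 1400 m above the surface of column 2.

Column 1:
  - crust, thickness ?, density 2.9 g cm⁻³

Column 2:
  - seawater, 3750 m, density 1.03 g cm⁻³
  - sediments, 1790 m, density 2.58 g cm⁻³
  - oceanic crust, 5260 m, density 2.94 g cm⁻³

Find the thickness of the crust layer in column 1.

Take the compensation level at the base of the deeper column (depth z_c below the surface of column 1) and equate Σ ρ_i t_i down to z_c; mantle fills any gap and the z_c terms cancel.
Column 1: x×2.9 + (z_c − 0 − x)×3.34
Column 2: 1400×0 + 3750×1.03 + 1790×2.58 + 5260×2.94 + (z_c − 1400 − 10800)×3.34
The z_c×3.34 term appears on both sides and cancels. Collect the known terms of each column as K = Σ(ρt)_known − 3.34 × (depth of known layers): K_1 = 0 − 3.34×0 = 0; K_2 = 23945.1 − 3.34×(1400 + 10800) = −16802.9.
Balance: K_1 − x×(3.34 − 2.9) = K_2, so x = (K_1 − K_2)/(3.34 − 2.9) = 16802.9/0.44 = 38200 m.

38200 m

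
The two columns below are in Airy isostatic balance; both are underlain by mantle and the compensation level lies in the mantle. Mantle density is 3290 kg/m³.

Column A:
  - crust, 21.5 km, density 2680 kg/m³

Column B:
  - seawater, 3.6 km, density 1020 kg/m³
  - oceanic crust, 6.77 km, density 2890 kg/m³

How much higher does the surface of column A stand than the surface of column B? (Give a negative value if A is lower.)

For any compensation level in the mantle, the mantle terms cancel and isostasy reduces to e = (Σt_A − Σt_B) − (Σ(ρt)_A − Σ(ρt)_B) / ρ_m.
Σt_A = 21.5 km; Σt_B = 10.37 km; Σ(ρt)_A = 57620; Σ(ρt)_B = 23237.3 (in km·kg/m³).
e = (21.5 − 10.37) − (57620 − 23237.3) / 3290 = 0.679 km.

0.679 km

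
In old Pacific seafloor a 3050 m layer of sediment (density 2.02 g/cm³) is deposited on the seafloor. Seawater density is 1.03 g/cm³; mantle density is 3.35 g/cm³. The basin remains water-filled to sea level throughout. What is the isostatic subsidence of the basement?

Submarine loading: the sediment displaces seawater, and the subsidence is in turn flooded, so s (ρ_m − ρ_w) = t (ρ_sed − ρ_w).
s = 3050 m × (2.02 − 1.03) / (3.35 − 1.03) = 1300 m.

1300 m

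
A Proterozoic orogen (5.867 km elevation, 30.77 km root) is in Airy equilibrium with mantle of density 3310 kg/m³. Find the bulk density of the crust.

ρ_c h = (ρ_m − ρ_c) r → ρ_c (h + r) = ρ_m r → ρ_c = ρ_m r / (h + r).
ρ_c = 3310 × 30.77 km / (5.867 km + 30.77 km) = 2780 kg/m³.

2780 kg/m³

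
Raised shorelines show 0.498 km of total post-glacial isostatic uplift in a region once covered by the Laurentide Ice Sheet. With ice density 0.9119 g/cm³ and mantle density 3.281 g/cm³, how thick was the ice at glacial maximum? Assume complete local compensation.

1.79 km

u = t ρ_ice/ρ_m → t = u ρ_m/ρ_ice = 0.498 km × 3.281/0.9119 = 1.79 km.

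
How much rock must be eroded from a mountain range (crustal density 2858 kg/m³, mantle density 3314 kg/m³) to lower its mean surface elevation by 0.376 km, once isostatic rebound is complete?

Net drop Δ = e − u = e − e ρ_c/ρ_m = e (ρ_m − ρ_c)/ρ_m.
e = Δ ρ_m/(ρ_m − ρ_c) = 0.376 km × 3314/456 = 2.73 km.

2.73 km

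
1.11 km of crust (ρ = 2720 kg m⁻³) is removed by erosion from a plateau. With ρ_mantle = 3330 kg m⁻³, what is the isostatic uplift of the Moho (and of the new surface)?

0.907 km

Unloading: uplift u = e ρ_c/ρ_m = 1.11 km × 2720/3330 = 0.907 km.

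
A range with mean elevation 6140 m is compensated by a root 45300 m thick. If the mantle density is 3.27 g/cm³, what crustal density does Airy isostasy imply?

ρ_c h = (ρ_m − ρ_c) r → ρ_c (h + r) = ρ_m r → ρ_c = ρ_m r / (h + r).
ρ_c = 3.27 × 45300 m / (6140 m + 45300 m) = 2.88 g/cm³.

2.88 g/cm³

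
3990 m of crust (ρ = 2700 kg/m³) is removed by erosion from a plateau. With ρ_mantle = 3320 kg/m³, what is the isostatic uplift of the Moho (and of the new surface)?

Unloading: uplift u = e ρ_c/ρ_m = 3990 m × 2700/3320 = 3240 m.

3240 m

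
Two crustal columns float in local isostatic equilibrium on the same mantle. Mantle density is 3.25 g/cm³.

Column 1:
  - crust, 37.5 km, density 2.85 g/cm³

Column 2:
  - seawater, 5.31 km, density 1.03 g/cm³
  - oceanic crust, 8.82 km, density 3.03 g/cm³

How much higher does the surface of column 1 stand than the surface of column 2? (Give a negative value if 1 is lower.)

0.391 km

For any compensation level in the mantle, the mantle terms cancel and isostasy reduces to e = (Σt_1 − Σt_2) − (Σ(ρt)_1 − Σ(ρt)_2) / ρ_m.
Σt_1 = 37.5 km; Σt_2 = 14.13 km; Σ(ρt)_1 = 106.875; Σ(ρt)_2 = 32.1939 (in km·g/cm³).
e = (37.5 − 14.13) − (106.875 − 32.1939) / 3.25 = 0.391 km.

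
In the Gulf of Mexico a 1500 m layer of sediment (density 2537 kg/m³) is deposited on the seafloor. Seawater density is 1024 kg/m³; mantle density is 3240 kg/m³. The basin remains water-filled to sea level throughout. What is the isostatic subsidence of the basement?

Submarine loading: the sediment displaces seawater, and the subsidence is in turn flooded, so s (ρ_m − ρ_w) = t (ρ_sed − ρ_w).
s = 1500 m × (2537 − 1024) / (3240 − 1024) = 1020 m.

1020 m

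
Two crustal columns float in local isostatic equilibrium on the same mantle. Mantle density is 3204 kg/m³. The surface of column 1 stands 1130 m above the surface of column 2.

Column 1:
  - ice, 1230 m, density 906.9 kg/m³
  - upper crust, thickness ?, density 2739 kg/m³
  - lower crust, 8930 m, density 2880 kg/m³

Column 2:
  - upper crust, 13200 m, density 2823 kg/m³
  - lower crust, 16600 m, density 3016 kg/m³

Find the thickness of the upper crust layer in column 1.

13000 m

Take the compensation level at the base of the deeper column (depth z_c below the surface of column 1) and equate Σ ρ_i t_i down to z_c; mantle fills any gap and the z_c terms cancel.
Column 1: 1230×906.9 + x×2739 + 8930×2880 + (z_c − 10160 − x)×3204
Column 2: 1130×0 + 13200×2823 + 16600×3016 + (z_c − 1130 − 29800)×3204
The z_c×3204 term appears on both sides and cancels. Collect the known terms of each column as K = Σ(ρt)_known − 3204 × (depth of known layers): K_1 = 26833887 − 3204×10160 = −5718753; K_2 = 87329200 − 3204×(1130 + 29800) = −11770520.
Balance: K_1 − x×(3204 − 2739) = K_2, so x = (K_1 − K_2)/(3204 − 2739) = 6051770/465 = 13000 m.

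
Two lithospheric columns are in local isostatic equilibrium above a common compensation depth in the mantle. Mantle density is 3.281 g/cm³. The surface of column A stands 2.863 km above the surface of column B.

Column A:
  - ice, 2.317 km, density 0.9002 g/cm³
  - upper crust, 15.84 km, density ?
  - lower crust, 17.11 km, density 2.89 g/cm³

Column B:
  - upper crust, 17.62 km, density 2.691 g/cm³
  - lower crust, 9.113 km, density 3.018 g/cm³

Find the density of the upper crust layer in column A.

2.65 g/cm³

Take the compensation level at the base of the deeper column (depth z_c below the surface of column A) and equate Σ ρ_i t_i down to z_c; mantle fills any gap and the z_c terms cancel.
Column A: 2.317×0.9002 + 15.84×ρ + 17.11×2.89 + (z_c − 35.267)×3.281
Column B: 2.863×0 + 17.62×2.691 + 9.113×3.018 + (z_c − 2.863 − 26.733)×3.281
The z_c×3.281 term appears on both sides and cancels. Collect the known terms of each column as K = Σ(ρt)_known − 3.281 × (depth of known layers): K_A = 51.5336634 − 3.281×35.267 = −64.1773636; K_B = 74.918454 − 3.281×(2.863 + 26.733) = −22.186022.
Balance: K_A + 15.84×ρ = K_B, so ρ = (K_B − K_A)/15.84 = 41.9913/15.84 = 2.65 g/cm³.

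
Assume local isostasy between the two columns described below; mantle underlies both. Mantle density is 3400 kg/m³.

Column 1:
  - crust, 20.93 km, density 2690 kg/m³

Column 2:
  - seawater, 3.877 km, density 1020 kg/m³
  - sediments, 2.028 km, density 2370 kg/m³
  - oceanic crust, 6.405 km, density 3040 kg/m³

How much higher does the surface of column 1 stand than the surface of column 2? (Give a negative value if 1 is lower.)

For any compensation level in the mantle, the mantle terms cancel and isostasy reduces to e = (Σt_1 − Σt_2) − (Σ(ρt)_1 − Σ(ρt)_2) / ρ_m.
Σt_1 = 20.93 km; Σt_2 = 12.31 km; Σ(ρt)_1 = 56301.7; Σ(ρt)_2 = 28232.1 (in km·kg/m³).
e = (20.93 − 12.31) − (56301.7 − 28232.1) / 3400 = 0.364 km.

0.364 km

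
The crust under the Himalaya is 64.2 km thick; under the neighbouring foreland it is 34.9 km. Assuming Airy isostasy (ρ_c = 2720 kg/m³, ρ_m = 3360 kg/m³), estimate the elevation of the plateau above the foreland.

5.58 km

Excess crust Δ = 64.2 km − 34.9 km = 29.3 km, split between elevation h and root r with h + r = Δ.
Airy balance ρ_c h = (ρ_m − ρ_c) r gives r = h ρ_c/(ρ_m − ρ_c), so h (1 + ρ_c/(ρ_m − ρ_c)) = Δ, i.e. h = Δ (ρ_m − ρ_c)/ρ_m.
h = 29.3 km × 640/3360 = 5.58 km.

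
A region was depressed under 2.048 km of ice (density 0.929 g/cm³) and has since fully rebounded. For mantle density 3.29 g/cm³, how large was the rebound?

Removing the load lets mantle flow back in; uplift u satisfies ρ_ice t = ρ_m u.
u = t ρ_ice/ρ_m = 2.048 km × 0.929/3.29 = 0.578 km.

0.578 km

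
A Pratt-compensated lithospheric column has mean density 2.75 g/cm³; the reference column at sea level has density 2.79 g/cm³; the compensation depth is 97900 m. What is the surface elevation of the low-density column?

ρ_ref D = ρ (D + h) → h = D (ρ_ref − ρ)/ρ.
h = 97900 m × (2.79 − 2.75)/2.75 = 1420 m.

1420 m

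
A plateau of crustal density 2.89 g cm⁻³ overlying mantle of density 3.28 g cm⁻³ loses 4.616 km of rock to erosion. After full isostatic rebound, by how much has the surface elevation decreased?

Rebound u = e ρ_c/ρ_m = 4.616 km × 2.89/3.28 = 4.067 km.
Net surface drop = e − u = 4.616 km − 4.067 km = e (ρ_m − ρ_c)/ρ_m = 0.549 km.

0.549 km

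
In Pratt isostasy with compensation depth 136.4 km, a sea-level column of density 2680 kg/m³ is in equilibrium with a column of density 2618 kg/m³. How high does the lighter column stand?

3.23 km

ρ_ref D = ρ (D + h) → h = D (ρ_ref − ρ)/ρ.
h = 136.4 km × (2680 − 2618)/2618 = 3.23 km.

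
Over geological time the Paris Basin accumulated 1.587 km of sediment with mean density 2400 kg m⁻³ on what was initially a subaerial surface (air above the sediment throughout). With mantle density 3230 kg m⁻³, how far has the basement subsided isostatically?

1.18 km

Subaerial load: s = t ρ_sed / ρ_m = 1.587 km × 2400/3230 = 1.18 km.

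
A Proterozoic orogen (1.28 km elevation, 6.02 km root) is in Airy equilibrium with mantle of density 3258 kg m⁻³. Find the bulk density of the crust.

2690 kg m⁻³

ρ_c h = (ρ_m − ρ_c) r → ρ_c (h + r) = ρ_m r → ρ_c = ρ_m r / (h + r).
ρ_c = 3258 × 6.02 km / (1.28 km + 6.02 km) = 2690 kg m⁻³.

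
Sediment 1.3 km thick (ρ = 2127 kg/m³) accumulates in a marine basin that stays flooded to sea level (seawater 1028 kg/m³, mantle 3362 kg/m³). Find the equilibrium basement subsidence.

Submarine loading: the sediment displaces seawater, and the subsidence is in turn flooded, so s (ρ_m − ρ_w) = t (ρ_sed − ρ_w).
s = 1.3 km × (2127 − 1028) / (3362 − 1028) = 0.612 km.

0.612 km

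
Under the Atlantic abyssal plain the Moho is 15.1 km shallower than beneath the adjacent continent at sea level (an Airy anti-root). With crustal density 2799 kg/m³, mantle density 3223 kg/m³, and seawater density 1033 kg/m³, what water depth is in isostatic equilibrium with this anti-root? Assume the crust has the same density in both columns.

3.63 km

Replacing a thickness d of crust by seawater at the top must be balanced by replacing crust with mantle at the base: d (ρ_c − ρ_w) = a (ρ_m − ρ_c).
d = a (ρ_m − ρ_c)/(ρ_c − ρ_w) = 15.1 km × 424/1766 = 3.63 km.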